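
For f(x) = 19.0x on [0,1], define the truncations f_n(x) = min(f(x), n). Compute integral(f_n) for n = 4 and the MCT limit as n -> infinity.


f(x) = 19.0x on [0,1]; f_n(x) = min(19.0x, n). At n = 4:
Step 1: f(x) reaches 4 at x = 4/19.0 = 0.210526
Step 2: integral(f_4) = integral(19.0x, 0, 0.210526) + integral(4, 0.210526, 1)
       = 19.0*0.210526^2/2 + 4*(1 - 0.210526)
       = 0.421053 + 3.157895
       = 3.578947
Step 3: As n -> infinity, f_n increases to f, so by MCT integral(f_n) -> integral(f) = 19.0/2 = 9.5.
Convergence: integral(f_4) = 3.578947 -> 9.5 as n -> infinity


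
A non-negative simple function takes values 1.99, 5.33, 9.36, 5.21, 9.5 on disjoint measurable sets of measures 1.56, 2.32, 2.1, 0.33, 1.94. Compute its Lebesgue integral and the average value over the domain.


Step 1: Integral = sum(value_i * measure_i)
= 1.99*1.56 + 5.33*2.32 + 9.36*2.1 + 5.21*0.33 + 9.5*1.94
= 3.1044 + 12.3656 + 19.656 + 1.7193 + 18.43
= 55.2753
Step 2: Total measure of domain = 1.56 + 2.32 + 2.1 + 0.33 + 1.94 = 8.25
Step 3: Average value = 55.2753 / 8.25 = 6.700036


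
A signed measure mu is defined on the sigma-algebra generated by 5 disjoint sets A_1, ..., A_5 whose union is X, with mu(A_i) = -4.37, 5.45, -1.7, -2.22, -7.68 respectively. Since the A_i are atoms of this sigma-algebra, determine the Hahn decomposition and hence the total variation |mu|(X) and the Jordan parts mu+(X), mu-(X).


Step 1: Every measurable set is a union of atoms (the cells / points), so a Hahn decomposition is
  obtained by grouping atoms by sign: P = union of atoms with mu > 0, N = union of the remaining atoms.
  Atoms in P (indices): 2;  atoms in N (indices): 1, 3, 4, 5
  Positive values: 5.45
  Negative values: -4.37, -1.7, -2.22, -7.68
Step 2: mu+(X) = mu(P) = sum of positive atom values = 5.45
Step 3: mu-(X) = -mu(N) = sum of |negative atom values| = 15.97
Step 4: |mu|(X) = mu+(X) + mu-(X) = 5.45 + 15.97 = 21.42


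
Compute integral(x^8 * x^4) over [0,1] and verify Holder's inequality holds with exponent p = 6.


Step 1: Exact integral of f*g = integral(x^12, 0, 1) = 1/13
     = 0.076923
Step 2: Holder bound with p=6, q=1.2:
  ||f||_p = (integral x^48 dx)^(1/6) = (1/49)^(1/6) = 0.522758
  ||g||_q = (integral x^4.8 dx)^(1/1.2) = (1/5.8)^(1/1.2) = 0.231105
Step 3: Holder bound = ||f||_p * ||g||_q = 0.522758 * 0.231105 = 0.120812
Verification: 0.076923 <= 0.120812 (Holder holds)


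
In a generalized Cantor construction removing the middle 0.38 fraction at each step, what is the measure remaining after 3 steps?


Step 1: At each step, fraction remaining = 1 - 0.38 = 0.62
Step 2: After 3 steps, measure = (0.62)^3
Step 3: Computing the power step by step:
  After step 1: 0.62
  After step 2: 0.3844
  After step 3: 0.238328
Result = 0.238328


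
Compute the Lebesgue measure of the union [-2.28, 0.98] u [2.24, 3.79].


For pairwise disjoint intervals, m(union) = sum of lengths.
= (0.98 - -2.28) + (3.79 - 2.24)
= 3.26 + 1.55
= 4.81


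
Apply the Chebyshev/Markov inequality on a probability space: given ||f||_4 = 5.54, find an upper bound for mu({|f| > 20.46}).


Chebyshev/Markov inequality: mu(|f| > eps) <= (||f||_p / eps)^p
Step 1: ||f||_4 / eps = 5.54 / 20.46 = 0.270772
Step 2: Raise to power p = 4:
  (0.270772)^4 = 0.005375
Step 3: Therefore mu(|f| > 20.46) <= 0.005375


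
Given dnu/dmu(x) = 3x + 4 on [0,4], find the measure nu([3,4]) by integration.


nu(A) = integral_A (dnu/dmu) dmu = integral_3^4 (3x + 4) dx
Step 1: Antiderivative F(x) = (3/2)x^2 + 4x
Step 2: F(4) = (3/2)*4^2 + 4*4 = 24 + 16 = 40
Step 3: F(3) = (3/2)*3^2 + 4*3 = 13.5 + 12 = 25.5
Step 4: nu([3,4]) = F(4) - F(3) = 40 - 25.5 = 14.5


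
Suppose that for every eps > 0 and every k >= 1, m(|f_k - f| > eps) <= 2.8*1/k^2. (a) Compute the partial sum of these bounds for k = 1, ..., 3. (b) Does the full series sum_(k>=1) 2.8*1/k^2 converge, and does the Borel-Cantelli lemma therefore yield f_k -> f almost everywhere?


Step 1: List the terms 2.8*1/k^2 for k = 1 to 3:
  k=1: 2.8
  k=2: 0.7
  k=3: 0.311111
Step 2: Partial sum = 2.8 + 0.7 + 0.311111
     = 3.811111
Step 3: The full series sum_(k>=1) 2.8*1/k^2 converges (p-series with p = 2 > 1; a constant multiple of a convergent series converges).
Step 4: Fix eps > 0. Since sum_k m(|f_k - f| > eps) < infinity, the Borel-Cantelli lemma gives
        m(limsup_k {|f_k - f| > eps}) = 0, i.e. for a.e. x, |f_k(x) - f(x)| <= eps for all large k.
        Applying this with eps = 1/j for j = 1, 2, ... and intersecting the countably many full-measure sets,
        for a.e. x we get limsup_k |f_k(x) - f(x)| <= 1/j for every j, hence f_k -> f almost everywhere.
Conclusion: series converges; Borel-Cantelli yields f_k -> f a.e.


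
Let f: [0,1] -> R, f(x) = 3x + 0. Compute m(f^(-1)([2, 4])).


f^(-1)([2, 4]) = {x : 2 <= 3x + 0 <= 4}
Solving: (2 - 0)/3 <= x <= (4 - 0)/3
= [0.666667, 1.333333]
Intersecting with [0,1]: [0.666667, 1]
Measure = 1 - 0.666667 = 0.333333


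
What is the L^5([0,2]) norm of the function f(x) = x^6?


Step 1: ||f||_5 = (integral_0^2 |x^6|^5 dx)^(1/5)
     = (integral_0^2 x^30 dx)^(1/5)
Step 2: integral_0^2 x^30 dx = [x^31/(31)] from 0 to 2 = 2^31/31
     = 2147483648/31 = 6.927367e+07
Step 3: ||f||_5 = (6.927367e+07)^(1/5) = 36.992496


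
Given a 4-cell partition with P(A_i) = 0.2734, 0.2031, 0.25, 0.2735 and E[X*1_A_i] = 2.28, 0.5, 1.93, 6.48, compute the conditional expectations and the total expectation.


For each cell A_i: E[X|A_i] = E[X*1_A_i] / P(A_i)
Step 1: E[X|A_1] = 2.28 / 0.2734 = 8.339429
Step 2: E[X|A_2] = 0.5 / 0.2031 = 2.461841
Step 3: E[X|A_3] = 1.93 / 0.25 = 7.72
Step 4: E[X|A_4] = 6.48 / 0.2735 = 23.69287
Verification: E[X] = sum E[X*1_A_i] = 2.28 + 0.5 + 1.93 + 6.48 = 11.19


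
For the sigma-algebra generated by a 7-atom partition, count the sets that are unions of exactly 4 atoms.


Each element of F is a union of some subset of the 7 atoms.
Elements that are unions of exactly 4 atoms correspond to 4-element subsets of the 7 atoms.
Count = C(7, 4) = 7! / (4! * 3!) = 35.


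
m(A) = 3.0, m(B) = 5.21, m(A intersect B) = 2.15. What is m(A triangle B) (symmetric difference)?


m(A Delta B) = m(A) + m(B) - 2*m(A n B)
= 3.0 + 5.21 - 2*2.15
= 3.0 + 5.21 - 4.3
= 3.91


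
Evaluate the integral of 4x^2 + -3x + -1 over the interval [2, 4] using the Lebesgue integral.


The Lebesgue integral of a Riemann-integrable function agrees with the Riemann integral.
Antiderivative F(x) = (4/3)x^3 + (-3/2)x^2 + -1x
F(4) = (4/3)*4^3 + (-3/2)*4^2 + -1*4
     = (4/3)*64 + (-3/2)*16 + -1*4
     = 85.333333 + -24 + -4
     = 57.333333
F(2) = 2.666667
Integral = F(4) - F(2) = 57.333333 - 2.666667 = 54.666667


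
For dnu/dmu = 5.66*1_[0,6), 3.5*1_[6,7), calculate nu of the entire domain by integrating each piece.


Integrate each piece of the Radon-Nikodym derivative:
Step 1: integral_0^6 5.66 dx = 5.66*(6-0) = 5.66*6 = 33.96
Step 2: integral_6^7 3.5 dx = 3.5*(7-6) = 3.5*1 = 3.5
Total: 33.96 + 3.5 = 37.46


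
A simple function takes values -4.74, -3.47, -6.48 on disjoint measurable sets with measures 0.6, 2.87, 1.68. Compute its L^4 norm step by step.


Step 1: Compute |f_i|^4 for each value:
  |-4.74|^4 = 504.79305
  |-3.47|^4 = 144.983273
  |-6.48|^4 = 1763.193692
Step 2: Multiply by measures and sum:
  504.79305 * 0.6 = 302.87583
  144.983273 * 2.87 = 416.101993
  1763.193692 * 1.68 = 2962.165403
Sum = 302.87583 + 416.101993 + 2962.165403 = 3681.143226
Step 3: Take the p-th root:
||f||_4 = (3681.143226)^(1/4) = 7.789251


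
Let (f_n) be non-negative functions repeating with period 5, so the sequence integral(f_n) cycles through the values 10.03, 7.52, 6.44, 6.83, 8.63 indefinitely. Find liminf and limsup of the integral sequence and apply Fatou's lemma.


The sequence (integral(f_n)) is periodic with period 5, repeating the values 10.03, 7.52, 6.44, 6.83, 8.63 indefinitely.
Step 1: For a periodic sequence, every tail (a_m, a_(m+1), ...) contains all 5 period values infinitely often.
Step 2: Hence inf of every tail = min of the period values = min(10.03, 7.52, 6.44, 6.83, 8.63) = 6.44.
        liminf_n integral(f_n) = sup over m of (inf of tail from m) = 6.44.
Step 3: Similarly sup of every tail = max of the period values = 10.03.
        limsup_n integral(f_n) = 10.03.
Step 4: Fatou's lemma: integral(liminf_n f_n) <= liminf_n integral(f_n) = 6.44.
        So the integral of the pointwise liminf is at most 6.44.


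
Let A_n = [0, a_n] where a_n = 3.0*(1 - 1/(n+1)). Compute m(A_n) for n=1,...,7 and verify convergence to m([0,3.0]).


By continuity of measure from below: if A_n increases to A, then m(A_n) -> m(A).
Here A = [0, 3.0], so m(A) = 3
Step 1: a_1 = 3.0*(1 - 1/2) = 1.5, m(A_1) = 1.5
Step 2: a_2 = 3.0*(1 - 1/3) = 2, m(A_2) = 2
Step 3: a_3 = 3.0*(1 - 1/4) = 2.25, m(A_3) = 2.25
Step 4: a_4 = 3.0*(1 - 1/5) = 2.4, m(A_4) = 2.4
Step 5: a_5 = 3.0*(1 - 1/6) = 2.5, m(A_5) = 2.5
Step 6: a_6 = 3.0*(1 - 1/7) = 2.5714, m(A_6) = 2.5714
Step 7: a_7 = 3.0*(1 - 1/8) = 2.625, m(A_7) = 2.625
Limit: m(A_n) -> m([0,3.0]) = 3


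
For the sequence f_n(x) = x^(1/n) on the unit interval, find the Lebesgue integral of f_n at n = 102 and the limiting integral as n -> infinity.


At n = 102: f_102(x) = x^(1/102).
Step 1: integral(x^(1/102), 0, 1) = [x^(1/102+1) / (1/102+1)] from 0 to 1
     = 1 / (1/102 + 1) = 1 / ((102+1)/102) = 102/(102+1)
     = 102/103 = 0.990291
Step 2: As n -> infinity, f_n(x) = x^(1/n) -> 1 for x in (0,1], and f_n is increasing in n.
By MCT, lim_n integral(f_n) = integral(lim_n f_n) = integral(1, 0, 1) = 1.
Step 3: Verify convergence: 102/103 = 0.990291 -> 1


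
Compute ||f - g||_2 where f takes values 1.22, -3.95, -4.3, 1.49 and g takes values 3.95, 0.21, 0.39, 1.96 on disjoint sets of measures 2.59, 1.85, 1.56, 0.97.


Step 1: Compute differences f_i - g_i:
  1.22 - 3.95 = -2.73
  -3.95 - 0.21 = -4.16
  -4.3 - 0.39 = -4.69
  1.49 - 1.96 = -0.47
Step 2: Compute |diff|^2 * measure for each set:
  |-2.73|^2 * 2.59 = 7.4529 * 2.59 = 19.303011
  |-4.16|^2 * 1.85 = 17.3056 * 1.85 = 32.01536
  |-4.69|^2 * 1.56 = 21.9961 * 1.56 = 34.313916
  |-0.47|^2 * 0.97 = 0.2209 * 0.97 = 0.214273
Step 3: Sum = 85.84656
Step 4: ||f-g||_2 = (85.84656)^(1/2) = 9.265342


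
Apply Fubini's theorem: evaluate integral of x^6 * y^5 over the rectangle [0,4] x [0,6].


By Fubini's theorem, the double integral factors as a product of single integrals:
Step 1: integral_0^4 x^6 dx = [x^7/7] from 0 to 4
     = 4^7/7 = 2340.571429
Step 2: integral_0^6 y^5 dy = [y^6/6] from 0 to 6
     = 6^6/6 = 7776
Step 3: Double integral = 2340.571429 * 7776 = 1.820028e+07


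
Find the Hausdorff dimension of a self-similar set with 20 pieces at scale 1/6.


For a self-similar set with N copies scaled by 1/r:
dim_H = log(N)/log(r) = log(20)/log(6)
= 2.995732/1.791759
= 1.67195


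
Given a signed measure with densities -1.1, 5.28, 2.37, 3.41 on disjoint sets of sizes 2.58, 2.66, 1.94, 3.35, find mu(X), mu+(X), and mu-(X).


Step 1: Compute signed measure on each set:
  Set 1: -1.1 * 2.58 = -2.838
  Set 2: 5.28 * 2.66 = 14.0448
  Set 3: 2.37 * 1.94 = 4.5978
  Set 4: 3.41 * 3.35 = 11.4235
Step 2: Total signed measure = (-2.838) + (14.0448) + (4.5978) + (11.4235)
     = 27.2281
Step 3: Positive part mu+(X) = sum of positive contributions = 30.0661
Step 4: Negative part mu-(X) = |sum of negative contributions| = 2.838


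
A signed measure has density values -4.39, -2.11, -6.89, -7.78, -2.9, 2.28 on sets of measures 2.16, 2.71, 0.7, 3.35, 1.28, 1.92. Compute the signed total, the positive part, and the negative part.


Step 1: Compute signed measure on each set:
  Set 1: -4.39 * 2.16 = -9.4824
  Set 2: -2.11 * 2.71 = -5.7181
  Set 3: -6.89 * 0.7 = -4.823
  Set 4: -7.78 * 3.35 = -26.063
  Set 5: -2.9 * 1.28 = -3.712
  Set 6: 2.28 * 1.92 = 4.3776
Step 2: Total signed measure = (-9.4824) + (-5.7181) + (-4.823) + (-26.063) + (-3.712) + (4.3776)
     = -45.4209
Step 3: Positive part mu+(X) = sum of positive contributions = 4.3776
Step 4: Negative part mu-(X) = |sum of negative contributions| = 49.7985


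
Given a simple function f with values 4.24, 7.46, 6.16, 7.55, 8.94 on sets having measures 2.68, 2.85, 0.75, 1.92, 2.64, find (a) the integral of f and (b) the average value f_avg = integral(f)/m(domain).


Step 1: Integral = sum(value_i * measure_i)
= 4.24*2.68 + 7.46*2.85 + 6.16*0.75 + 7.55*1.92 + 8.94*2.64
= 11.3632 + 21.261 + 4.62 + 14.496 + 23.6016
= 75.3418
Step 2: Total measure of domain = 2.68 + 2.85 + 0.75 + 1.92 + 2.64 = 10.84
Step 3: Average value = 75.3418 / 10.84 = 6.950351


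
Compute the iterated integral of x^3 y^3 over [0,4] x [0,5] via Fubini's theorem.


By Fubini's theorem, the double integral factors as a product of single integrals:
Step 1: integral_0^4 x^3 dx = [x^4/4] from 0 to 4
     = 4^4/4 = 64
Step 2: integral_0^5 y^3 dy = [y^4/4] from 0 to 5
     = 5^4/4 = 156.25
Step 3: Double integral = 64 * 156.25 = 10000


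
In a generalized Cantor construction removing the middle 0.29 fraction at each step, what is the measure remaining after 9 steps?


Step 1: At each step, fraction remaining = 1 - 0.29 = 0.71
Step 2: After 9 steps, measure = (0.71)^9
Result = 0.045849


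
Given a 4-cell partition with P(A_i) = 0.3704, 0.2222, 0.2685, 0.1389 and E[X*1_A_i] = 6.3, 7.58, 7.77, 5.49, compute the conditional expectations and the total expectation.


For each cell A_i: E[X|A_i] = E[X*1_A_i] / P(A_i)
Step 1: E[X|A_1] = 6.3 / 0.3704 = 17.008639
Step 2: E[X|A_2] = 7.58 / 0.2222 = 34.113411
Step 3: E[X|A_3] = 7.77 / 0.2685 = 28.938547
Step 4: E[X|A_4] = 5.49 / 0.1389 = 39.524838
Verification: E[X] = sum E[X*1_A_i] = 6.3 + 7.58 + 7.77 + 5.49 = 27.14


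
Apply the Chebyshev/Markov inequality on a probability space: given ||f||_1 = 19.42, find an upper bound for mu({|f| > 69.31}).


Chebyshev/Markov inequality: mu(|f| > eps) <= (||f||_p / eps)^p
Step 1: ||f||_1 / eps = 19.42 / 69.31 = 0.28019
Step 2: Raise to power p = 1:
  (0.28019)^1 = 0.28019
Step 3: Therefore mu(|f| > 69.31) <= 0.28019


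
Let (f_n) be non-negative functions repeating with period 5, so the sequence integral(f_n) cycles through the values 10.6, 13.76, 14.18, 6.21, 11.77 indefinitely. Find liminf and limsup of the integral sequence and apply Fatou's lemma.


The sequence (integral(f_n)) is periodic with period 5, repeating the values 10.6, 13.76, 14.18, 6.21, 11.77 indefinitely.
Step 1: For a periodic sequence, every tail (a_m, a_(m+1), ...) contains all 5 period values infinitely often.
Step 2: Hence inf of every tail = min of the period values = min(10.6, 13.76, 14.18, 6.21, 11.77) = 6.21.
        liminf_n integral(f_n) = sup over m of (inf of tail from m) = 6.21.
Step 3: Similarly sup of every tail = max of the period values = 14.18.
        limsup_n integral(f_n) = 14.18.
Step 4: Fatou's lemma: integral(liminf_n f_n) <= liminf_n integral(f_n) = 6.21.
        So the integral of the pointwise liminf is at most 6.21.


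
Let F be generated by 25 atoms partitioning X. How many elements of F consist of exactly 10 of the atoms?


Each element of F is a union of some subset of the 25 atoms.
Elements that are unions of exactly 10 atoms correspond to 10-element subsets of the 25 atoms.
Count = C(25, 10) = 25! / (10! * 15!) = 3268760.


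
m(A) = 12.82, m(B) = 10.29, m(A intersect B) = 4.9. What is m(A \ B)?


m(A \ B) = m(A) - m(A n B)
= 12.82 - 4.9
= 7.92


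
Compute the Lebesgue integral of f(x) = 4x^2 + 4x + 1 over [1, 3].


The Lebesgue integral of a Riemann-integrable function agrees with the Riemann integral.
Antiderivative F(x) = (4/3)x^3 + (4/2)x^2 + 1x
F(3) = (4/3)*3^3 + (4/2)*3^2 + 1*3
     = (4/3)*27 + (4/2)*9 + 1*3
     = 36 + 18 + 3
     = 57
F(1) = 4.333333
Integral = F(3) - F(1) = 57 - 4.333333 = 52.666667


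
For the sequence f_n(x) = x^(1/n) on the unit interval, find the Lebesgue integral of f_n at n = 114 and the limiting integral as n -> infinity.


At n = 114: f_114(x) = x^(1/114).
Step 1: integral(x^(1/114), 0, 1) = [x^(1/114+1) / (1/114+1)] from 0 to 1
     = 1 / (1/114 + 1) = 1 / ((114+1)/114) = 114/(114+1)
     = 114/115 = 0.991304
Step 2: As n -> infinity, f_n(x) = x^(1/n) -> 1 for x in (0,1], and f_n is increasing in n.
By MCT, lim_n integral(f_n) = integral(lim_n f_n) = integral(1, 0, 1) = 1.
Step 3: Verify convergence: 114/115 = 0.991304 -> 1


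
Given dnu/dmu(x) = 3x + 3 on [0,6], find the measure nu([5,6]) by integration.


nu(A) = integral_A (dnu/dmu) dmu = integral_5^6 (3x + 3) dx
Step 1: Antiderivative F(x) = (3/2)x^2 + 3x
Step 2: F(6) = (3/2)*6^2 + 3*6 = 54 + 18 = 72
Step 3: F(5) = (3/2)*5^2 + 3*5 = 37.5 + 15 = 52.5
Step 4: nu([5,6]) = F(6) - F(5) = 72 - 52.5 = 19.5


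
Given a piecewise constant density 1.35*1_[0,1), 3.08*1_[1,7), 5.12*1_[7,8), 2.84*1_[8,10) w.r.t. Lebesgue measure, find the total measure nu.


Integrate each piece of the Radon-Nikodym derivative:
Step 1: integral_0^1 1.35 dx = 1.35*(1-0) = 1.35*1 = 1.35
Step 2: integral_1^7 3.08 dx = 3.08*(7-1) = 3.08*6 = 18.48
Step 3: integral_7^8 5.12 dx = 5.12*(8-7) = 5.12*1 = 5.12
Step 4: integral_8^10 2.84 dx = 2.84*(10-8) = 2.84*2 = 5.68
Total: 1.35 + 18.48 + 5.12 + 5.68 = 30.63


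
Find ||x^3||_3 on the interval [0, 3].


Step 1: ||f||_3 = (integral_0^3 |x^3|^3 dx)^(1/3)
     = (integral_0^3 x^9 dx)^(1/3)
Step 2: integral_0^3 x^9 dx = [x^10/(10)] from 0 to 3 = 3^10/10
     = 59049/10 = 5904.9
Step 3: ||f||_3 = (5904.9)^(1/3) = 18.07469


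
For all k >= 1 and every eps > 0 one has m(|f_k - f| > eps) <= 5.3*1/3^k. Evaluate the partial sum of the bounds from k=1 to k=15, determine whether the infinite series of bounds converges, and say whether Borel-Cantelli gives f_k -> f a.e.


Step 1: List the terms 5.3*1/3^k for k = 1 to 15:
  k=1: 1.766667
  k=2: 0.588889
  k=3: 0.196296
  k=4: 0.065432
  k=5: 0.021811
  k=6: 0.00727
  k=7: 0.002423
  k=8: 8.078037e-04
  k=9: 2.692679e-04
  k=10: 8.975597e-05
  k=11: 2.991866e-05
  k=12: 9.972885e-06
  k=13: 3.324295e-06
  k=14: 1.108098e-06
  k=15: 3.693661e-07
Step 2: Partial sum = 1.766667 + 0.588889 + 0.196296 + 0.065432 + 0.021811 + 0.00727 + 0.002423 + 8.078037e-04 + 2.692679e-04 + 8.975597e-05 + 2.991866e-05 + 9.972885e-06 + 3.324295e-06 + 1.108098e-06 + 3.693661e-07
     = 2.65
Step 3: The full series sum_(k>=1) 5.3*1/3^k converges (geometric series with ratio 1/3 < 1; a constant multiple of a convergent series converges).
Step 4: Fix eps > 0. Since sum_k m(|f_k - f| > eps) < infinity, the Borel-Cantelli lemma gives
        m(limsup_k {|f_k - f| > eps}) = 0, i.e. for a.e. x, |f_k(x) - f(x)| <= eps for all large k.
        Applying this with eps = 1/j for j = 1, 2, ... and intersecting the countably many full-measure sets,
        for a.e. x we get limsup_k |f_k(x) - f(x)| <= 1/j for every j, hence f_k -> f almost everywhere.
Conclusion: series converges; Borel-Cantelli yields f_k -> f a.e.


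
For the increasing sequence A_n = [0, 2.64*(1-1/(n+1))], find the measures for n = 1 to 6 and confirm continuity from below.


By continuity of measure from below: if A_n increases to A, then m(A_n) -> m(A).
Here A = [0, 2.64], so m(A) = 2.64
Step 1: a_1 = 2.64*(1 - 1/2) = 1.32, m(A_1) = 1.32
Step 2: a_2 = 2.64*(1 - 1/3) = 1.76, m(A_2) = 1.76
Step 3: a_3 = 2.64*(1 - 1/4) = 1.98, m(A_3) = 1.98
Step 4: a_4 = 2.64*(1 - 1/5) = 2.112, m(A_4) = 2.112
Step 5: a_5 = 2.64*(1 - 1/6) = 2.2, m(A_5) = 2.2
Step 6: a_6 = 2.64*(1 - 1/7) = 2.2629, m(A_6) = 2.2629
Limit: m(A_n) -> m([0,2.64]) = 2.64


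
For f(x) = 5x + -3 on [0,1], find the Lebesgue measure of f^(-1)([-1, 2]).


f^(-1)([-1, 2]) = {x : -1 <= 5x + -3 <= 2}
Solving: (-1 - -3)/5 <= x <= (2 - -3)/5
= [0.4, 1]
Intersecting with [0,1]: [0.4, 1]
Measure = 1 - 0.4 = 0.6


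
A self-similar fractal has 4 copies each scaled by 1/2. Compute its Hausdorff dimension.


For a self-similar set with N copies scaled by 1/r:
dim_H = log(N)/log(r) = log(4)/log(2)
= 1.386294/0.693147
= 2


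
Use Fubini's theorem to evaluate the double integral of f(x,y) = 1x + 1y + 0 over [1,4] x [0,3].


By Fubini, integrate in x first, then y.
Step 1: Fix y, integrate over x in [1,4]:
  integral(1x + 1y + 0, x=1..4)
  = 1*(4^2 - 1^2)/2 + (1y + 0)*(4 - 1)
  = 7.5 + (1y + 0)*3
  = 7.5 + 3y + 0
  = 7.5 + 3y
Step 2: Integrate over y in [0,3]:
  integral(7.5 + 3y, y=0..3)
  = 7.5*3 + 3*(3^2 - 0^2)/2
  = 22.5 + 13.5
  = 36


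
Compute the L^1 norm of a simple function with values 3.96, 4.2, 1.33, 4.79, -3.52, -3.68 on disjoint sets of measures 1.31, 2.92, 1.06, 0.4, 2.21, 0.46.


Step 1: Compute |f_i|^1 for each value:
  |3.96|^1 = 3.96
  |4.2|^1 = 4.2
  |1.33|^1 = 1.33
  |4.79|^1 = 4.79
  |-3.52|^1 = 3.52
  |-3.68|^1 = 3.68
Step 2: Multiply by measures and sum:
  3.96 * 1.31 = 5.1876
  4.2 * 2.92 = 12.264
  1.33 * 1.06 = 1.4098
  4.79 * 0.4 = 1.916
  3.52 * 2.21 = 7.7792
  3.68 * 0.46 = 1.6928
Sum = 5.1876 + 12.264 + 1.4098 + 1.916 + 7.7792 + 1.6928 = 30.2494
Step 3: Take the p-th root:
||f||_1 = (30.2494)^(1/1) = 30.2494


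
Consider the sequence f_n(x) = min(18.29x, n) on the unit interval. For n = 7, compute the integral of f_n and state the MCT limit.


f(x) = 18.29x on [0,1]; f_n(x) = min(18.29x, n). At n = 7:
Step 1: f(x) reaches 7 at x = 7/18.29 = 0.382723
Step 2: integral(f_7) = integral(18.29x, 0, 0.382723) + integral(7, 0.382723, 1)
       = 18.29*0.382723^2/2 + 7*(1 - 0.382723)
       = 1.33953 + 4.32094
       = 5.66047
Step 3: As n -> infinity, f_n increases to f, so by MCT integral(f_n) -> integral(f) = 18.29/2 = 9.145.
Convergence: integral(f_7) = 5.66047 -> 9.145 as n -> infinity


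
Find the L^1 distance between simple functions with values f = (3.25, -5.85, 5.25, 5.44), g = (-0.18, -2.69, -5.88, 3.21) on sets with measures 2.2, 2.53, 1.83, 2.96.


Step 1: Compute differences f_i - g_i:
  3.25 - -0.18 = 3.43
  -5.85 - -2.69 = -3.16
  5.25 - -5.88 = 11.13
  5.44 - 3.21 = 2.23
Step 2: Compute |diff|^1 * measure for each set:
  |3.43|^1 * 2.2 = 3.43 * 2.2 = 7.546
  |-3.16|^1 * 2.53 = 3.16 * 2.53 = 7.9948
  |11.13|^1 * 1.83 = 11.13 * 1.83 = 20.3679
  |2.23|^1 * 2.96 = 2.23 * 2.96 = 6.6008
Step 3: Sum = 42.5095
Step 4: ||f-g||_1 = (42.5095)^(1/1) = 42.5095


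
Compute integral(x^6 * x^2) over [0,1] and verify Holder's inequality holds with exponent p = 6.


Step 1: Exact integral of f*g = integral(x^8, 0, 1) = 1/9
     = 0.111111
Step 2: Holder bound with p=6, q=1.2:
  ||f||_p = (integral x^36 dx)^(1/6) = (1/37)^(1/6) = 0.547814
  ||g||_q = (integral x^2.4 dx)^(1/1.2) = (1/3.4)^(1/1.2) = 0.360662
Step 3: Holder bound = ||f||_p * ||g||_q = 0.547814 * 0.360662 = 0.197576
Verification: 0.111111 <= 0.197576 (Holder holds)


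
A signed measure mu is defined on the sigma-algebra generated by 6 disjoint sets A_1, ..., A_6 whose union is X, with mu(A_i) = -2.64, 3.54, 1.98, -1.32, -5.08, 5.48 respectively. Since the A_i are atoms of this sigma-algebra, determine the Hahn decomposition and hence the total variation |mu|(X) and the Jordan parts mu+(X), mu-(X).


Step 1: Every measurable set is a union of atoms (the cells / points), so a Hahn decomposition is
  obtained by grouping atoms by sign: P = union of atoms with mu > 0, N = union of the remaining atoms.
  Atoms in P (indices): 2, 3, 6;  atoms in N (indices): 1, 4, 5
  Positive values: 3.54, 1.98, 5.48
  Negative values: -2.64, -1.32, -5.08
Step 2: mu+(X) = mu(P) = sum of positive atom values = 11
Step 3: mu-(X) = -mu(N) = sum of |negative atom values| = 9.04
Step 4: |mu|(X) = mu+(X) + mu-(X) = 11 + 9.04 = 20.04


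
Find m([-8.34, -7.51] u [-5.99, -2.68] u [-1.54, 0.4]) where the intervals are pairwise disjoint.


For pairwise disjoint intervals, m(union) = sum of lengths.
= (-7.51 - -8.34) + (-2.68 - -5.99) + (0.4 - -1.54)
= 0.83 + 3.31 + 1.94
= 6.08


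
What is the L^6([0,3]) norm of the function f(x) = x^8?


Step 1: ||f||_6 = (integral_0^3 |x^8|^6 dx)^(1/6)
     = (integral_0^3 x^48 dx)^(1/6)
Step 2: integral_0^3 x^48 dx = [x^49/(49)] from 0 to 3 = 3^49/49
     = 239299329230617529590083/49 = 4.883660e+21
Step 3: ||f||_6 = (4.883660e+21)^(1/6) = 4118.991542


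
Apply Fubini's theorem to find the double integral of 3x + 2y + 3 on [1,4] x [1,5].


By Fubini, integrate in x first, then y.
Step 1: Fix y, integrate over x in [1,4]:
  integral(3x + 2y + 3, x=1..4)
  = 3*(4^2 - 1^2)/2 + (2y + 3)*(4 - 1)
  = 22.5 + (2y + 3)*3
  = 22.5 + 6y + 9
  = 31.5 + 6y
Step 2: Integrate over y in [1,5]:
  integral(31.5 + 6y, y=1..5)
  = 31.5*4 + 6*(5^2 - 1^2)/2
  = 126 + 72
  = 198


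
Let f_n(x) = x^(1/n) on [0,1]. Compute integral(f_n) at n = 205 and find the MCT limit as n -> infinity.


At n = 205: f_205(x) = x^(1/205).
Step 1: integral(x^(1/205), 0, 1) = [x^(1/205+1) / (1/205+1)] from 0 to 1
     = 1 / (1/205 + 1) = 1 / ((205+1)/205) = 205/(205+1)
     = 205/206 = 0.995146
Step 2: As n -> infinity, f_n(x) = x^(1/n) -> 1 for x in (0,1], and f_n is increasing in n.
By MCT, lim_n integral(f_n) = integral(lim_n f_n) = integral(1, 0, 1) = 1.
Step 3: Verify convergence: 205/206 = 0.995146 -> 1


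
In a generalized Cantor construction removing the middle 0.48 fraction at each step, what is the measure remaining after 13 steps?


Step 1: At each step, fraction remaining = 1 - 0.48 = 0.52
Step 2: After 13 steps, measure = (0.52)^13
Result = 2.032560e-04


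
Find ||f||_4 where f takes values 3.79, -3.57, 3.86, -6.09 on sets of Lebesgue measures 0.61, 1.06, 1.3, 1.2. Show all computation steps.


Step 1: Compute |f_i|^4 for each value:
  |3.79|^4 = 206.327369
  |-3.57|^4 = 162.432476
  |3.86|^4 = 221.99808
  |-6.09|^4 = 1375.527162
Step 2: Multiply by measures and sum:
  206.327369 * 0.61 = 125.859695
  162.432476 * 1.06 = 172.178425
  221.99808 * 1.3 = 288.597504
  1375.527162 * 1.2 = 1650.632594
Sum = 125.859695 + 172.178425 + 288.597504 + 1650.632594 = 2237.268218
Step 3: Take the p-th root:
||f||_4 = (2237.268218)^(1/4) = 6.877483


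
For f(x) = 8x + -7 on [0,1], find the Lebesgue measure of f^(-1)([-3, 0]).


f^(-1)([-3, 0]) = {x : -3 <= 8x + -7 <= 0}
Solving: (-3 - -7)/8 <= x <= (0 - -7)/8
= [0.5, 0.875]
Intersecting with [0,1]: [0.5, 0.875]
Measure = 0.875 - 0.5 = 0.375


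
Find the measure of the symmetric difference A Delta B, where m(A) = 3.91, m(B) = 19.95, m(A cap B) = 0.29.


m(A Delta B) = m(A) + m(B) - 2*m(A n B)
= 3.91 + 19.95 - 2*0.29
= 3.91 + 19.95 - 0.58
= 23.28


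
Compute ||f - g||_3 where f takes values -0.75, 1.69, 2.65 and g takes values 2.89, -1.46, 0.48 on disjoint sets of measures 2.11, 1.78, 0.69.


Step 1: Compute differences f_i - g_i:
  -0.75 - 2.89 = -3.64
  1.69 - -1.46 = 3.15
  2.65 - 0.48 = 2.17
Step 2: Compute |diff|^3 * measure for each set:
  |-3.64|^3 * 2.11 = 48.228544 * 2.11 = 101.762228
  |3.15|^3 * 1.78 = 31.255875 * 1.78 = 55.635457
  |2.17|^3 * 0.69 = 10.218313 * 0.69 = 7.050636
Step 3: Sum = 164.448321
Step 4: ||f-g||_3 = (164.448321)^(1/3) = 5.478687


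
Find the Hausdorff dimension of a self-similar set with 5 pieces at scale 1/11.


For a self-similar set with N copies scaled by 1/r:
dim_H = log(N)/log(r) = log(5)/log(11)
= 1.609438/2.397895
= 0.671188


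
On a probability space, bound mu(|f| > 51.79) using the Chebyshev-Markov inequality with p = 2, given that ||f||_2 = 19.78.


Chebyshev/Markov inequality: mu(|f| > eps) <= (||f||_p / eps)^p
Step 1: ||f||_2 / eps = 19.78 / 51.79 = 0.381927
Step 2: Raise to power p = 2:
  (0.381927)^2 = 0.145868
Step 3: Therefore mu(|f| > 51.79) <= 0.145868


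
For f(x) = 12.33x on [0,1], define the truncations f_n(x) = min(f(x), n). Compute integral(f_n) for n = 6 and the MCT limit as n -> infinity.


f(x) = 12.33x on [0,1]; f_n(x) = min(12.33x, n). At n = 6:
Step 1: f(x) reaches 6 at x = 6/12.33 = 0.486618
Step 2: integral(f_6) = integral(12.33x, 0, 0.486618) + integral(6, 0.486618, 1)
       = 12.33*0.486618^2/2 + 6*(1 - 0.486618)
       = 1.459854 + 3.080292
       = 4.540146
Step 3: As n -> infinity, f_n increases to f, so by MCT integral(f_n) -> integral(f) = 12.33/2 = 6.165.
Convergence: integral(f_6) = 4.540146 -> 6.165 as n -> infinity


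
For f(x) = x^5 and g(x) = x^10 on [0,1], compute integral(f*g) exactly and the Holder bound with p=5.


Step 1: Exact integral of f*g = integral(x^15, 0, 1) = 1/16
     = 0.0625
Step 2: Holder bound with p=5, q=1.25:
  ||f||_p = (integral x^25 dx)^(1/5) = (1/26)^(1/5) = 0.521201
  ||g||_q = (integral x^12.5 dx)^(1/1.25) = (1/13.5)^(1/1.25) = 0.124662
Step 3: Holder bound = ||f||_p * ||g||_q = 0.521201 * 0.124662 = 0.064974
Verification: 0.0625 <= 0.064974 (Holder holds)


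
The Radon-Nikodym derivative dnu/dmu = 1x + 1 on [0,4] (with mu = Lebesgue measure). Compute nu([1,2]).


nu(A) = integral_A (dnu/dmu) dmu = integral_1^2 (1x + 1) dx
Step 1: Antiderivative F(x) = (1/2)x^2 + 1x
Step 2: F(2) = (1/2)*2^2 + 1*2 = 2 + 2 = 4
Step 3: F(1) = (1/2)*1^2 + 1*1 = 0.5 + 1 = 1.5
Step 4: nu([1,2]) = F(2) - F(1) = 4 - 1.5 = 2.5


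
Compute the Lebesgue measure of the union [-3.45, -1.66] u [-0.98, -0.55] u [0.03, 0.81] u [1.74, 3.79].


For pairwise disjoint intervals, m(union) = sum of lengths.
= (-1.66 - -3.45) + (-0.55 - -0.98) + (0.81 - 0.03) + (3.79 - 1.74)
= 1.79 + 0.43 + 0.78 + 2.05
= 5.05


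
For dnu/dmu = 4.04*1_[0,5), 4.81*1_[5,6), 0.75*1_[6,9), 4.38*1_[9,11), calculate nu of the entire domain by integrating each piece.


Integrate each piece of the Radon-Nikodym derivative:
Step 1: integral_0^5 4.04 dx = 4.04*(5-0) = 4.04*5 = 20.2
Step 2: integral_5^6 4.81 dx = 4.81*(6-5) = 4.81*1 = 4.81
Step 3: integral_6^9 0.75 dx = 0.75*(9-6) = 0.75*3 = 2.25
Step 4: integral_9^11 4.38 dx = 4.38*(11-9) = 4.38*2 = 8.76
Total: 20.2 + 4.81 + 2.25 + 8.76 = 36.02


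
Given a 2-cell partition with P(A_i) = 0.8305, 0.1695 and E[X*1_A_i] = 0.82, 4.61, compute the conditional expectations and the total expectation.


For each cell A_i: E[X|A_i] = E[X*1_A_i] / P(A_i)
Step 1: E[X|A_1] = 0.82 / 0.8305 = 0.987357
Step 2: E[X|A_2] = 4.61 / 0.1695 = 27.19764
Verification: E[X] = sum E[X*1_A_i] = 0.82 + 4.61 = 5.43


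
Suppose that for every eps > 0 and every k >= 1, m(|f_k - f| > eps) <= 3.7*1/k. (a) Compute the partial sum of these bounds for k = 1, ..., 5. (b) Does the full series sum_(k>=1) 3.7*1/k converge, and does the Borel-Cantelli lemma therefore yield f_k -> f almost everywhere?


Step 1: List the terms 3.7*1/k for k = 1 to 5:
  k=1: 3.7
  k=2: 1.85
  k=3: 1.233333
  k=4: 0.925
  k=5: 0.74
Step 2: Partial sum = 3.7 + 1.85 + 1.233333 + 0.925 + 0.74
     = 8.448333
Step 3: The full series sum_(k>=1) 3.7*1/k diverges (harmonic series, p = 1; a nonzero constant multiple of a divergent series diverges).
Step 4: The (first) Borel-Cantelli lemma requires a summable sequence of measures, so it does not apply here;
        from this bound alone no conclusion about a.e. convergence can be drawn (convergence in measure still
        gives an a.e.-convergent subsequence, but not a.e. convergence of the whole sequence).
Conclusion: series diverges; Borel-Cantelli is inconclusive about a.e. convergence of f_k.


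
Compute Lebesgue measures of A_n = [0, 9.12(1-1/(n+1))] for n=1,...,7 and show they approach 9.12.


By continuity of measure from below: if A_n increases to A, then m(A_n) -> m(A).
Here A = [0, 9.12], so m(A) = 9.12
Step 1: a_1 = 9.12*(1 - 1/2) = 4.56, m(A_1) = 4.56
Step 2: a_2 = 9.12*(1 - 1/3) = 6.08, m(A_2) = 6.08
Step 3: a_3 = 9.12*(1 - 1/4) = 6.84, m(A_3) = 6.84
Step 4: a_4 = 9.12*(1 - 1/5) = 7.296, m(A_4) = 7.296
Step 5: a_5 = 9.12*(1 - 1/6) = 7.6, m(A_5) = 7.6
Step 6: a_6 = 9.12*(1 - 1/7) = 7.8171, m(A_6) = 7.8171
Step 7: a_7 = 9.12*(1 - 1/8) = 7.98, m(A_7) = 7.98
Limit: m(A_n) -> m([0,9.12]) = 9.12


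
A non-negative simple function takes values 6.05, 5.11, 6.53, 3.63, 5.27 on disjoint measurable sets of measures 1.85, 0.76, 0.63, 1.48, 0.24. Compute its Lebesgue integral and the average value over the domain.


Step 1: Integral = sum(value_i * measure_i)
= 6.05*1.85 + 5.11*0.76 + 6.53*0.63 + 3.63*1.48 + 5.27*0.24
= 11.1925 + 3.8836 + 4.1139 + 5.3724 + 1.2648
= 25.8272
Step 2: Total measure of domain = 1.85 + 0.76 + 0.63 + 1.48 + 0.24 = 4.96
Step 3: Average value = 25.8272 / 4.96 = 5.207097


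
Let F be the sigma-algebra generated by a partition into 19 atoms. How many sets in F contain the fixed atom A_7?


Each element of F is a union of some subset S of the 19 atoms.
The element contains A_7 iff A_7 is in S.
So we count subsets S of {A_1,...,A_19} with A_7 in S: choose freely among the other 18 atoms.
Count = 2^(19-1) = 2^18 = 262144.


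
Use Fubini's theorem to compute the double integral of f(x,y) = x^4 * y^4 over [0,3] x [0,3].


By Fubini's theorem, the double integral factors as a product of single integrals:
Step 1: integral_0^3 x^4 dx = [x^5/5] from 0 to 3
     = 3^5/5 = 48.6
Step 2: integral_0^3 y^4 dy = [y^5/5] from 0 to 3
     = 3^5/5 = 48.6
Step 3: Double integral = 48.6 * 48.6 = 2361.96


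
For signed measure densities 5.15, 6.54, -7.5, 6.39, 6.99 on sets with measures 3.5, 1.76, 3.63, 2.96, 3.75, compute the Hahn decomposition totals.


Step 1: Compute signed measure on each set:
  Set 1: 5.15 * 3.5 = 18.025
  Set 2: 6.54 * 1.76 = 11.5104
  Set 3: -7.5 * 3.63 = -27.225
  Set 4: 6.39 * 2.96 = 18.9144
  Set 5: 6.99 * 3.75 = 26.2125
Step 2: Total signed measure = (18.025) + (11.5104) + (-27.225) + (18.9144) + (26.2125)
     = 47.4373
Step 3: Positive part mu+(X) = sum of positive contributions = 74.6623
Step 4: Negative part mu-(X) = |sum of negative contributions| = 27.225


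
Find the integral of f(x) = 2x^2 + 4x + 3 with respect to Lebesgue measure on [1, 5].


The Lebesgue integral of a Riemann-integrable function agrees with the Riemann integral.
Antiderivative F(x) = (2/3)x^3 + (4/2)x^2 + 3x
F(5) = (2/3)*5^3 + (4/2)*5^2 + 3*5
     = (2/3)*125 + (4/2)*25 + 3*5
     = 83.333333 + 50 + 15
     = 148.333333
F(1) = 5.666667
Integral = F(5) - F(1) = 148.333333 - 5.666667 = 142.666667


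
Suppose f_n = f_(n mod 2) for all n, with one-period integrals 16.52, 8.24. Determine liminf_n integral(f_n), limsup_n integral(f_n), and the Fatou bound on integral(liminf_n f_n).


The sequence (integral(f_n)) is periodic with period 2, repeating the values 16.52, 8.24 indefinitely.
Step 1: For a periodic sequence, every tail (a_m, a_(m+1), ...) contains all 2 period values infinitely often.
Step 2: Hence inf of every tail = min of the period values = min(16.52, 8.24) = 8.24.
        liminf_n integral(f_n) = sup over m of (inf of tail from m) = 8.24.
Step 3: Similarly sup of every tail = max of the period values = 16.52.
        limsup_n integral(f_n) = 16.52.
Step 4: Fatou's lemma: integral(liminf_n f_n) <= liminf_n integral(f_n) = 8.24.
        So the integral of the pointwise liminf is at most 8.24.


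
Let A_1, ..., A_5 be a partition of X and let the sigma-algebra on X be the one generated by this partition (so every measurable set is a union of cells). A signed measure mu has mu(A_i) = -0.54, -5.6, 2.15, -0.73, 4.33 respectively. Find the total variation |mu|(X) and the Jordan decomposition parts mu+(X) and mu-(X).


Step 1: Every measurable set is a union of atoms (the cells / points), so a Hahn decomposition is
  obtained by grouping atoms by sign: P = union of atoms with mu > 0, N = union of the remaining atoms.
  Atoms in P (indices): 3, 5;  atoms in N (indices): 1, 2, 4
  Positive values: 2.15, 4.33
  Negative values: -0.54, -5.6, -0.73
Step 2: mu+(X) = mu(P) = sum of positive atom values = 6.48
Step 3: mu-(X) = -mu(N) = sum of |negative atom values| = 6.87
Step 4: |mu|(X) = mu+(X) + mu-(X) = 6.48 + 6.87 = 13.35


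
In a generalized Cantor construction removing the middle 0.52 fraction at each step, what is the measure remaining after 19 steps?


Step 1: At each step, fraction remaining = 1 - 0.52 = 0.48
Step 2: After 19 steps, measure = (0.48)^19
Result = 8.781799e-07


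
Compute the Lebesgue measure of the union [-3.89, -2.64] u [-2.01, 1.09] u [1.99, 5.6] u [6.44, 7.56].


For pairwise disjoint intervals, m(union) = sum of lengths.
= (-2.64 - -3.89) + (1.09 - -2.01) + (5.6 - 1.99) + (7.56 - 6.44)
= 1.25 + 3.1 + 3.61 + 1.12
= 9.08


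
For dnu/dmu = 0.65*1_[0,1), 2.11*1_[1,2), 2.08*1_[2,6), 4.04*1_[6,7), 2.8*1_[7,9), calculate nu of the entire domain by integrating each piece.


Integrate each piece of the Radon-Nikodym derivative:
Step 1: integral_0^1 0.65 dx = 0.65*(1-0) = 0.65*1 = 0.65
Step 2: integral_1^2 2.11 dx = 2.11*(2-1) = 2.11*1 = 2.11
Step 3: integral_2^6 2.08 dx = 2.08*(6-2) = 2.08*4 = 8.32
Step 4: integral_6^7 4.04 dx = 4.04*(7-6) = 4.04*1 = 4.04
Step 5: integral_7^9 2.8 dx = 2.8*(9-7) = 2.8*2 = 5.6
Total: 0.65 + 2.11 + 8.32 + 4.04 + 5.6 = 20.72


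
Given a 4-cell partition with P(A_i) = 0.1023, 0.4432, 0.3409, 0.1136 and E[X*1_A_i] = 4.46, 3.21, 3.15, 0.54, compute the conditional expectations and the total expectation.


For each cell A_i: E[X|A_i] = E[X*1_A_i] / P(A_i)
Step 1: E[X|A_1] = 4.46 / 0.1023 = 43.597263
Step 2: E[X|A_2] = 3.21 / 0.4432 = 7.24278
Step 3: E[X|A_3] = 3.15 / 0.3409 = 9.240246
Step 4: E[X|A_4] = 0.54 / 0.1136 = 4.753521
Verification: E[X] = sum E[X*1_A_i] = 4.46 + 3.21 + 3.15 + 0.54 = 11.36


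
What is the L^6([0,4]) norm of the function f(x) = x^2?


Step 1: ||f||_6 = (integral_0^4 |x^2|^6 dx)^(1/6)
     = (integral_0^4 x^12 dx)^(1/6)
Step 2: integral_0^4 x^12 dx = [x^13/(13)] from 0 to 4 = 4^13/13
     = 67108864/13 = 5.162220e+06
Step 3: ||f||_6 = (5.162220e+06)^(1/6) = 13.146377


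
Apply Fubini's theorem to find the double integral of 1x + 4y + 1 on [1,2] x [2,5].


By Fubini, integrate in x first, then y.
Step 1: Fix y, integrate over x in [1,2]:
  integral(1x + 4y + 1, x=1..2)
  = 1*(2^2 - 1^2)/2 + (4y + 1)*(2 - 1)
  = 1.5 + (4y + 1)*1
  = 1.5 + 4y + 1
  = 2.5 + 4y
Step 2: Integrate over y in [2,5]:
  integral(2.5 + 4y, y=2..5)
  = 2.5*3 + 4*(5^2 - 2^2)/2
  = 7.5 + 42
  = 49.5


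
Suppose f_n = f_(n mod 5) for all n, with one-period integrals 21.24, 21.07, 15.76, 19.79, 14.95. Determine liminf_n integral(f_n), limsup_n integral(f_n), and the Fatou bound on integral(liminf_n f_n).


The sequence (integral(f_n)) is periodic with period 5, repeating the values 21.24, 21.07, 15.76, 19.79, 14.95 indefinitely.
Step 1: For a periodic sequence, every tail (a_m, a_(m+1), ...) contains all 5 period values infinitely often.
Step 2: Hence inf of every tail = min of the period values = min(21.24, 21.07, 15.76, 19.79, 14.95) = 14.95.
        liminf_n integral(f_n) = sup over m of (inf of tail from m) = 14.95.
Step 3: Similarly sup of every tail = max of the period values = 21.24.
        limsup_n integral(f_n) = 21.24.
Step 4: Fatou's lemma: integral(liminf_n f_n) <= liminf_n integral(f_n) = 14.95.
        So the integral of the pointwise liminf is at most 14.95.


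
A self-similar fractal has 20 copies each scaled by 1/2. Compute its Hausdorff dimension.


For a self-similar set with N copies scaled by 1/r:
dim_H = log(N)/log(r) = log(20)/log(2)
= 2.995732/0.693147
= 4.321928


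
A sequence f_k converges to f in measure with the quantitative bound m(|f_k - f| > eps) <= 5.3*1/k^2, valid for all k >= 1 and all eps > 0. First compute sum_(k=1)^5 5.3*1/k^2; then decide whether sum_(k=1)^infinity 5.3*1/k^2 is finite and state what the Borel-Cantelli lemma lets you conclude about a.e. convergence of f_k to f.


Step 1: List the terms 5.3*1/k^2 for k = 1 to 5:
  k=1: 5.3
  k=2: 1.325
  k=3: 0.588889
  k=4: 0.33125
  k=5: 0.212
Step 2: Partial sum = 5.3 + 1.325 + 0.588889 + 0.33125 + 0.212
     = 7.757139
Step 3: The full series sum_(k>=1) 5.3*1/k^2 converges (p-series with p = 2 > 1; a constant multiple of a convergent series converges).
Step 4: Fix eps > 0. Since sum_k m(|f_k - f| > eps) < infinity, the Borel-Cantelli lemma gives
        m(limsup_k {|f_k - f| > eps}) = 0, i.e. for a.e. x, |f_k(x) - f(x)| <= eps for all large k.
        Applying this with eps = 1/j for j = 1, 2, ... and intersecting the countably many full-measure sets,
        for a.e. x we get limsup_k |f_k(x) - f(x)| <= 1/j for every j, hence f_k -> f almost everywhere.
Conclusion: series converges; Borel-Cantelli yields f_k -> f a.e.


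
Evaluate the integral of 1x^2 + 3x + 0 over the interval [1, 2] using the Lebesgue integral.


The Lebesgue integral of a Riemann-integrable function agrees with the Riemann integral.
Antiderivative F(x) = (1/3)x^3 + (3/2)x^2 + 0x
F(2) = (1/3)*2^3 + (3/2)*2^2 + 0*2
     = (1/3)*8 + (3/2)*4 + 0*2
     = 2.666667 + 6 + 0
     = 8.666667
F(1) = 1.833333
Integral = F(2) - F(1) = 8.666667 - 1.833333 = 6.833333
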